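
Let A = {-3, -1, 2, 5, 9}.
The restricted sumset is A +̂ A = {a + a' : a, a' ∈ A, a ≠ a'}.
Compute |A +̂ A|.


Restricted sumset: A +̂ A = {a + a' : a ∈ A, a' ∈ A, a ≠ a'}.
Equivalently, take A + A and drop any sum 2a that is achievable ONLY as a + a for a ∈ A (i.e. sums representable only with equal summands).
Enumerate pairs (a, a') with a < a' (symmetric, so each unordered pair gives one sum; this covers all a ≠ a'):
  -3 + -1 = -4
  -3 + 2 = -1
  -3 + 5 = 2
  -3 + 9 = 6
  -1 + 2 = 1
  -1 + 5 = 4
  -1 + 9 = 8
  2 + 5 = 7
  2 + 9 = 11
  5 + 9 = 14
Collected distinct sums: {-4, -1, 1, 2, 4, 6, 7, 8, 11, 14}
|A +̂ A| = 10
(Reference bound: |A +̂ A| ≥ 2|A| - 3 for |A| ≥ 2, with |A| = 5 giving ≥ 7.)

|A +̂ A| = 10


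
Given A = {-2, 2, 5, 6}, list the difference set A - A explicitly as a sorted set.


A - A = {a - a' : a, a' ∈ A}.
Compute a - a' for each ordered pair (a, a'):
a = -2: -2--2=0, -2-2=-4, -2-5=-7, -2-6=-8
a = 2: 2--2=4, 2-2=0, 2-5=-3, 2-6=-4
a = 5: 5--2=7, 5-2=3, 5-5=0, 5-6=-1
a = 6: 6--2=8, 6-2=4, 6-5=1, 6-6=0
Collecting distinct values (and noting 0 appears from a-a):
A - A = {-8, -7, -4, -3, -1, 0, 1, 3, 4, 7, 8}
|A - A| = 11

A - A = {-8, -7, -4, -3, -1, 0, 1, 3, 4, 7, 8}


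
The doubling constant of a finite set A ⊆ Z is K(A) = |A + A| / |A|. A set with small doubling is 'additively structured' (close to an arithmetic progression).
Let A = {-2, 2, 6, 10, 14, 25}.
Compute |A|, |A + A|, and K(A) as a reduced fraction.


|A| = 6.
Compute A + A by enumerating all 36 pairs.
A + A = {-4, 0, 4, 8, 12, 16, 20, 23, 24, 27, 28, 31, 35, 39, 50}, so |A + A| = 15.
K = |A + A| / |A| = 15/6 = 5/2 ≈ 2.5000.
Reference: AP of size 6 gives K = 11/6 ≈ 1.8333; a fully generic set of size 6 gives K ≈ 3.5000.

|A| = 6, |A + A| = 15, K = 15/6 = 5/2.


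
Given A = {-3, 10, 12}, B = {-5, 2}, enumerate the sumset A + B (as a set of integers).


A + B = {a + b : a ∈ A, b ∈ B}.
Enumerate all |A|·|B| = 3·2 = 6 pairs (a, b) and collect distinct sums.
a = -3: -3+-5=-8, -3+2=-1
a = 10: 10+-5=5, 10+2=12
a = 12: 12+-5=7, 12+2=14
Collecting distinct sums: A + B = {-8, -1, 5, 7, 12, 14}
|A + B| = 6

A + B = {-8, -1, 5, 7, 12, 14}


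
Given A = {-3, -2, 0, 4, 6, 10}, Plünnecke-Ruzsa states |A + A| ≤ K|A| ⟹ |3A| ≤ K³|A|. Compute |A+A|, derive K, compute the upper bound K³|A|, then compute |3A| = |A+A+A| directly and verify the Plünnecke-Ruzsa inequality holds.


|A| = 6.
Step 1: Compute A + A by enumerating all 36 pairs.
A + A = {-6, -5, -4, -3, -2, 0, 1, 2, 3, 4, 6, 7, 8, 10, 12, 14, 16, 20}, so |A + A| = 18.
Step 2: Doubling constant K = |A + A|/|A| = 18/6 = 18/6 ≈ 3.0000.
Step 3: Plünnecke-Ruzsa gives |3A| ≤ K³·|A| = (3.0000)³ · 6 ≈ 162.0000.
Step 4: Compute 3A = A + A + A directly by enumerating all triples (a,b,c) ∈ A³; |3A| = 32.
Step 5: Check 32 ≤ 162.0000? Yes ✓.

K = 18/6, Plünnecke-Ruzsa bound K³|A| ≈ 162.0000, |3A| = 32, inequality holds.


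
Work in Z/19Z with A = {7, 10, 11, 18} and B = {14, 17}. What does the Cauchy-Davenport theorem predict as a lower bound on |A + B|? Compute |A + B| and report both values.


Cauchy-Davenport: |A + B| ≥ min(p, |A| + |B| - 1) for A, B nonempty in Z/pZ.
|A| = 4, |B| = 2, p = 19.
CD lower bound = min(19, 4 + 2 - 1) = min(19, 5) = 5.
Compute A + B mod 19 directly:
a = 7: 7+14=2, 7+17=5
a = 10: 10+14=5, 10+17=8
a = 11: 11+14=6, 11+17=9
a = 18: 18+14=13, 18+17=16
A + B = {2, 5, 6, 8, 9, 13, 16}, so |A + B| = 7.
Verify: 7 ≥ 5? Yes ✓.

CD lower bound = 5, actual |A + B| = 7.


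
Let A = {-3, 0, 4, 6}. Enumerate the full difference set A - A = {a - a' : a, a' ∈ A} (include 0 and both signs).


A - A = {a - a' : a, a' ∈ A}.
Compute a - a' for each ordered pair (a, a'):
a = -3: -3--3=0, -3-0=-3, -3-4=-7, -3-6=-9
a = 0: 0--3=3, 0-0=0, 0-4=-4, 0-6=-6
a = 4: 4--3=7, 4-0=4, 4-4=0, 4-6=-2
a = 6: 6--3=9, 6-0=6, 6-4=2, 6-6=0
Collecting distinct values (and noting 0 appears from a-a):
A - A = {-9, -7, -6, -4, -3, -2, 0, 2, 3, 4, 6, 7, 9}
|A - A| = 13

A - A = {-9, -7, -6, -4, -3, -2, 0, 2, 3, 4, 6, 7, 9}


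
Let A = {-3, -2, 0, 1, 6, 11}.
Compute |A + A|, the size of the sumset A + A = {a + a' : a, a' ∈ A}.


A + A = {a + a' : a, a' ∈ A}; |A| = 6.
General bounds: 2|A| - 1 ≤ |A + A| ≤ |A|(|A|+1)/2, i.e. 11 ≤ |A + A| ≤ 21.
Lower bound 2|A|-1 is attained iff A is an arithmetic progression.
Enumerate sums a + a' for a ≤ a' (symmetric, so this suffices):
a = -3: -3+-3=-6, -3+-2=-5, -3+0=-3, -3+1=-2, -3+6=3, -3+11=8
a = -2: -2+-2=-4, -2+0=-2, -2+1=-1, -2+6=4, -2+11=9
a = 0: 0+0=0, 0+1=1, 0+6=6, 0+11=11
a = 1: 1+1=2, 1+6=7, 1+11=12
a = 6: 6+6=12, 6+11=17
a = 11: 11+11=22
Distinct sums: {-6, -5, -4, -3, -2, -1, 0, 1, 2, 3, 4, 6, 7, 8, 9, 11, 12, 17, 22}
|A + A| = 19

|A + A| = 19


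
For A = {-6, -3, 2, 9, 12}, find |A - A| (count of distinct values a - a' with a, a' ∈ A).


A - A = {a - a' : a, a' ∈ A}; |A| = 5.
Bounds: 2|A|-1 ≤ |A - A| ≤ |A|² - |A| + 1, i.e. 9 ≤ |A - A| ≤ 21.
Note: 0 ∈ A - A always (from a - a). The set is symmetric: if d ∈ A - A then -d ∈ A - A.
Enumerate nonzero differences d = a - a' with a > a' (then include -d):
Positive differences: {3, 5, 7, 8, 10, 12, 15, 18}
Full difference set: {0} ∪ (positive diffs) ∪ (negative diffs).
|A - A| = 1 + 2·8 = 17 (matches direct enumeration: 17).

|A - A| = 17


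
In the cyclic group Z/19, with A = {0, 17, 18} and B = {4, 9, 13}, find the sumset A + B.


Work in Z/19Z: reduce every sum a + b modulo 19.
Enumerate all 9 pairs:
a = 0: 0+4=4, 0+9=9, 0+13=13
a = 17: 17+4=2, 17+9=7, 17+13=11
a = 18: 18+4=3, 18+9=8, 18+13=12
Distinct residues collected: {2, 3, 4, 7, 8, 9, 11, 12, 13}
|A + B| = 9 (out of 19 total residues).

A + B = {2, 3, 4, 7, 8, 9, 11, 12, 13}


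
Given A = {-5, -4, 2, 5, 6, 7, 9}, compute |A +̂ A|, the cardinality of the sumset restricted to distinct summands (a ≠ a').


Restricted sumset: A +̂ A = {a + a' : a ∈ A, a' ∈ A, a ≠ a'}.
Equivalently, take A + A and drop any sum 2a that is achievable ONLY as a + a for a ∈ A (i.e. sums representable only with equal summands).
Enumerate pairs (a, a') with a < a' (symmetric, so each unordered pair gives one sum; this covers all a ≠ a'):
  -5 + -4 = -9
  -5 + 2 = -3
  -5 + 5 = 0
  -5 + 6 = 1
  -5 + 7 = 2
  -5 + 9 = 4
  -4 + 2 = -2
  -4 + 5 = 1
  -4 + 6 = 2
  -4 + 7 = 3
  -4 + 9 = 5
  2 + 5 = 7
  2 + 6 = 8
  2 + 7 = 9
  2 + 9 = 11
  5 + 6 = 11
  5 + 7 = 12
  5 + 9 = 14
  6 + 7 = 13
  6 + 9 = 15
  7 + 9 = 16
Collected distinct sums: {-9, -3, -2, 0, 1, 2, 3, 4, 5, 7, 8, 9, 11, 12, 13, 14, 15, 16}
|A +̂ A| = 18
(Reference bound: |A +̂ A| ≥ 2|A| - 3 for |A| ≥ 2, with |A| = 7 giving ≥ 11.)

|A +̂ A| = 18


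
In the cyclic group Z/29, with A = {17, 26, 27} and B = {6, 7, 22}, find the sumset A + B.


Work in Z/29Z: reduce every sum a + b modulo 29.
Enumerate all 9 pairs:
a = 17: 17+6=23, 17+7=24, 17+22=10
a = 26: 26+6=3, 26+7=4, 26+22=19
a = 27: 27+6=4, 27+7=5, 27+22=20
Distinct residues collected: {3, 4, 5, 10, 19, 20, 23, 24}
|A + B| = 8 (out of 29 total residues).

A + B = {3, 4, 5, 10, 19, 20, 23, 24}


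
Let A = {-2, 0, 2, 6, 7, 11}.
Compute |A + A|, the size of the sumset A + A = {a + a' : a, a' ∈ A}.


A + A = {a + a' : a, a' ∈ A}; |A| = 6.
General bounds: 2|A| - 1 ≤ |A + A| ≤ |A|(|A|+1)/2, i.e. 11 ≤ |A + A| ≤ 21.
Lower bound 2|A|-1 is attained iff A is an arithmetic progression.
Enumerate sums a + a' for a ≤ a' (symmetric, so this suffices):
a = -2: -2+-2=-4, -2+0=-2, -2+2=0, -2+6=4, -2+7=5, -2+11=9
a = 0: 0+0=0, 0+2=2, 0+6=6, 0+7=7, 0+11=11
a = 2: 2+2=4, 2+6=8, 2+7=9, 2+11=13
a = 6: 6+6=12, 6+7=13, 6+11=17
a = 7: 7+7=14, 7+11=18
a = 11: 11+11=22
Distinct sums: {-4, -2, 0, 2, 4, 5, 6, 7, 8, 9, 11, 12, 13, 14, 17, 18, 22}
|A + A| = 17

|A + A| = 17


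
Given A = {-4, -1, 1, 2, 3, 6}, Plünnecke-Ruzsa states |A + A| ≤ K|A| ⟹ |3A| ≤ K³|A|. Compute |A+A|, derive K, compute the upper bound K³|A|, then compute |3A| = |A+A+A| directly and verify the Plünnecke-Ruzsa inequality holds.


|A| = 6.
Step 1: Compute A + A by enumerating all 36 pairs.
A + A = {-8, -5, -3, -2, -1, 0, 1, 2, 3, 4, 5, 6, 7, 8, 9, 12}, so |A + A| = 16.
Step 2: Doubling constant K = |A + A|/|A| = 16/6 = 16/6 ≈ 2.6667.
Step 3: Plünnecke-Ruzsa gives |3A| ≤ K³·|A| = (2.6667)³ · 6 ≈ 113.7778.
Step 4: Compute 3A = A + A + A directly by enumerating all triples (a,b,c) ∈ A³; |3A| = 26.
Step 5: Check 26 ≤ 113.7778? Yes ✓.

K = 16/6, Plünnecke-Ruzsa bound K³|A| ≈ 113.7778, |3A| = 26, inequality holds.


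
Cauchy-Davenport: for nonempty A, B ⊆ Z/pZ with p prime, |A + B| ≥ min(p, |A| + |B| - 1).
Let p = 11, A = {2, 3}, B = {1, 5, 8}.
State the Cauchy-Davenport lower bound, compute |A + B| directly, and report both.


Cauchy-Davenport: |A + B| ≥ min(p, |A| + |B| - 1) for A, B nonempty in Z/pZ.
|A| = 2, |B| = 3, p = 11.
CD lower bound = min(11, 2 + 3 - 1) = min(11, 4) = 4.
Compute A + B mod 11 directly:
a = 2: 2+1=3, 2+5=7, 2+8=10
a = 3: 3+1=4, 3+5=8, 3+8=0
A + B = {0, 3, 4, 7, 8, 10}, so |A + B| = 6.
Verify: 6 ≥ 4? Yes ✓.

CD lower bound = 4, actual |A + B| = 6.


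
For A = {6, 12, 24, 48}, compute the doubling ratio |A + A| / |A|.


|A| = 4.
Compute A + A by enumerating all 16 pairs.
A + A = {12, 18, 24, 30, 36, 48, 54, 60, 72, 96}, so |A + A| = 10.
K = |A + A| / |A| = 10/4 = 5/2 ≈ 2.5000.
Reference: AP of size 4 gives K = 7/4 ≈ 1.7500; a fully generic set of size 4 gives K ≈ 2.5000.

|A| = 4, |A + A| = 10, K = 10/4 = 5/2.


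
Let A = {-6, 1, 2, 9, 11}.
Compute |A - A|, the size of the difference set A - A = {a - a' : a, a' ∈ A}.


A - A = {a - a' : a, a' ∈ A}; |A| = 5.
Bounds: 2|A|-1 ≤ |A - A| ≤ |A|² - |A| + 1, i.e. 9 ≤ |A - A| ≤ 21.
Note: 0 ∈ A - A always (from a - a). The set is symmetric: if d ∈ A - A then -d ∈ A - A.
Enumerate nonzero differences d = a - a' with a > a' (then include -d):
Positive differences: {1, 2, 7, 8, 9, 10, 15, 17}
Full difference set: {0} ∪ (positive diffs) ∪ (negative diffs).
|A - A| = 1 + 2·8 = 17 (matches direct enumeration: 17).

|A - A| = 17


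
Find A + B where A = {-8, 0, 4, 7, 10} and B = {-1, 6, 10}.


A + B = {a + b : a ∈ A, b ∈ B}.
Enumerate all |A|·|B| = 5·3 = 15 pairs (a, b) and collect distinct sums.
a = -8: -8+-1=-9, -8+6=-2, -8+10=2
a = 0: 0+-1=-1, 0+6=6, 0+10=10
a = 4: 4+-1=3, 4+6=10, 4+10=14
a = 7: 7+-1=6, 7+6=13, 7+10=17
a = 10: 10+-1=9, 10+6=16, 10+10=20
Collecting distinct sums: A + B = {-9, -2, -1, 2, 3, 6, 9, 10, 13, 14, 16, 17, 20}
|A + B| = 13

A + B = {-9, -2, -1, 2, 3, 6, 9, 10, 13, 14, 16, 17, 20}


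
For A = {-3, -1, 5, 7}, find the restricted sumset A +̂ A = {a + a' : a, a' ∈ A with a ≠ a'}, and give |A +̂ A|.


Restricted sumset: A +̂ A = {a + a' : a ∈ A, a' ∈ A, a ≠ a'}.
Equivalently, take A + A and drop any sum 2a that is achievable ONLY as a + a for a ∈ A (i.e. sums representable only with equal summands).
Enumerate pairs (a, a') with a < a' (symmetric, so each unordered pair gives one sum; this covers all a ≠ a'):
  -3 + -1 = -4
  -3 + 5 = 2
  -3 + 7 = 4
  -1 + 5 = 4
  -1 + 7 = 6
  5 + 7 = 12
Collected distinct sums: {-4, 2, 4, 6, 12}
|A +̂ A| = 5
(Reference bound: |A +̂ A| ≥ 2|A| - 3 for |A| ≥ 2, with |A| = 4 giving ≥ 5.)

|A +̂ A| = 5


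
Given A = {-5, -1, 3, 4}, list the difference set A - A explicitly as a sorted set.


A - A = {a - a' : a, a' ∈ A}.
Compute a - a' for each ordered pair (a, a'):
a = -5: -5--5=0, -5--1=-4, -5-3=-8, -5-4=-9
a = -1: -1--5=4, -1--1=0, -1-3=-4, -1-4=-5
a = 3: 3--5=8, 3--1=4, 3-3=0, 3-4=-1
a = 4: 4--5=9, 4--1=5, 4-3=1, 4-4=0
Collecting distinct values (and noting 0 appears from a-a):
A - A = {-9, -8, -5, -4, -1, 0, 1, 4, 5, 8, 9}
|A - A| = 11

A - A = {-9, -8, -5, -4, -1, 0, 1, 4, 5, 8, 9}


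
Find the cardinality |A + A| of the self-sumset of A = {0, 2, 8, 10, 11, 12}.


A + A = {a + a' : a, a' ∈ A}; |A| = 6.
General bounds: 2|A| - 1 ≤ |A + A| ≤ |A|(|A|+1)/2, i.e. 11 ≤ |A + A| ≤ 21.
Lower bound 2|A|-1 is attained iff A is an arithmetic progression.
Enumerate sums a + a' for a ≤ a' (symmetric, so this suffices):
a = 0: 0+0=0, 0+2=2, 0+8=8, 0+10=10, 0+11=11, 0+12=12
a = 2: 2+2=4, 2+8=10, 2+10=12, 2+11=13, 2+12=14
a = 8: 8+8=16, 8+10=18, 8+11=19, 8+12=20
a = 10: 10+10=20, 10+11=21, 10+12=22
a = 11: 11+11=22, 11+12=23
a = 12: 12+12=24
Distinct sums: {0, 2, 4, 8, 10, 11, 12, 13, 14, 16, 18, 19, 20, 21, 22, 23, 24}
|A + A| = 17

|A + A| = 17


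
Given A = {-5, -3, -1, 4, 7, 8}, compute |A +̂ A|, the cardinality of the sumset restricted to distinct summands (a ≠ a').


Restricted sumset: A +̂ A = {a + a' : a ∈ A, a' ∈ A, a ≠ a'}.
Equivalently, take A + A and drop any sum 2a that is achievable ONLY as a + a for a ∈ A (i.e. sums representable only with equal summands).
Enumerate pairs (a, a') with a < a' (symmetric, so each unordered pair gives one sum; this covers all a ≠ a'):
  -5 + -3 = -8
  -5 + -1 = -6
  -5 + 4 = -1
  -5 + 7 = 2
  -5 + 8 = 3
  -3 + -1 = -4
  -3 + 4 = 1
  -3 + 7 = 4
  -3 + 8 = 5
  -1 + 4 = 3
  -1 + 7 = 6
  -1 + 8 = 7
  4 + 7 = 11
  4 + 8 = 12
  7 + 8 = 15
Collected distinct sums: {-8, -6, -4, -1, 1, 2, 3, 4, 5, 6, 7, 11, 12, 15}
|A +̂ A| = 14
(Reference bound: |A +̂ A| ≥ 2|A| - 3 for |A| ≥ 2, with |A| = 6 giving ≥ 9.)

|A +̂ A| = 14


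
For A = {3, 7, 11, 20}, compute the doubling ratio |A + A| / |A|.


|A| = 4.
Compute A + A by enumerating all 16 pairs.
A + A = {6, 10, 14, 18, 22, 23, 27, 31, 40}, so |A + A| = 9.
K = |A + A| / |A| = 9/4 (already in lowest terms) ≈ 2.2500.
Reference: AP of size 4 gives K = 7/4 ≈ 1.7500; a fully generic set of size 4 gives K ≈ 2.5000.

|A| = 4, |A + A| = 9, K = 9/4.


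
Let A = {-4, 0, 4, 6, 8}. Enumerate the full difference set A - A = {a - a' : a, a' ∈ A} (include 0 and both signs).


A - A = {a - a' : a, a' ∈ A}.
Compute a - a' for each ordered pair (a, a'):
a = -4: -4--4=0, -4-0=-4, -4-4=-8, -4-6=-10, -4-8=-12
a = 0: 0--4=4, 0-0=0, 0-4=-4, 0-6=-6, 0-8=-8
a = 4: 4--4=8, 4-0=4, 4-4=0, 4-6=-2, 4-8=-4
a = 6: 6--4=10, 6-0=6, 6-4=2, 6-6=0, 6-8=-2
a = 8: 8--4=12, 8-0=8, 8-4=4, 8-6=2, 8-8=0
Collecting distinct values (and noting 0 appears from a-a):
A - A = {-12, -10, -8, -6, -4, -2, 0, 2, 4, 6, 8, 10, 12}
|A - A| = 13

A - A = {-12, -10, -8, -6, -4, -2, 0, 2, 4, 6, 8, 10, 12}


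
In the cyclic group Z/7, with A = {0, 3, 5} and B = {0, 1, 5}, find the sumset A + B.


Work in Z/7Z: reduce every sum a + b modulo 7.
Enumerate all 9 pairs:
a = 0: 0+0=0, 0+1=1, 0+5=5
a = 3: 3+0=3, 3+1=4, 3+5=1
a = 5: 5+0=5, 5+1=6, 5+5=3
Distinct residues collected: {0, 1, 3, 4, 5, 6}
|A + B| = 6 (out of 7 total residues).

A + B = {0, 1, 3, 4, 5, 6}


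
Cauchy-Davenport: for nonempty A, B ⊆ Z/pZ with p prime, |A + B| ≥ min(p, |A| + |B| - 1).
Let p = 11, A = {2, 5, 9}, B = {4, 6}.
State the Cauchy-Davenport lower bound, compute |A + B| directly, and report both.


Cauchy-Davenport: |A + B| ≥ min(p, |A| + |B| - 1) for A, B nonempty in Z/pZ.
|A| = 3, |B| = 2, p = 11.
CD lower bound = min(11, 3 + 2 - 1) = min(11, 4) = 4.
Compute A + B mod 11 directly:
a = 2: 2+4=6, 2+6=8
a = 5: 5+4=9, 5+6=0
a = 9: 9+4=2, 9+6=4
A + B = {0, 2, 4, 6, 8, 9}, so |A + B| = 6.
Verify: 6 ≥ 4? Yes ✓.

CD lower bound = 4, actual |A + B| = 6.


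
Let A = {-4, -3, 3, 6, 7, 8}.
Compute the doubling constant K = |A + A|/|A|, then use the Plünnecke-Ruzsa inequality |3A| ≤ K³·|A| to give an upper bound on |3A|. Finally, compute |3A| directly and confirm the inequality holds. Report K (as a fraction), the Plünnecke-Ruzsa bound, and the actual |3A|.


|A| = 6.
Step 1: Compute A + A by enumerating all 36 pairs.
A + A = {-8, -7, -6, -1, 0, 2, 3, 4, 5, 6, 9, 10, 11, 12, 13, 14, 15, 16}, so |A + A| = 18.
Step 2: Doubling constant K = |A + A|/|A| = 18/6 = 18/6 ≈ 3.0000.
Step 3: Plünnecke-Ruzsa gives |3A| ≤ K³·|A| = (3.0000)³ · 6 ≈ 162.0000.
Step 4: Compute 3A = A + A + A directly by enumerating all triples (a,b,c) ∈ A³; |3A| = 33.
Step 5: Check 33 ≤ 162.0000? Yes ✓.

K = 18/6, Plünnecke-Ruzsa bound K³|A| ≈ 162.0000, |3A| = 33, inequality holds.


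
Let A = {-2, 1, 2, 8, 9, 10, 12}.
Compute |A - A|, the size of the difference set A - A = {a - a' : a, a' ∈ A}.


A - A = {a - a' : a, a' ∈ A}; |A| = 7.
Bounds: 2|A|-1 ≤ |A - A| ≤ |A|² - |A| + 1, i.e. 13 ≤ |A - A| ≤ 43.
Note: 0 ∈ A - A always (from a - a). The set is symmetric: if d ∈ A - A then -d ∈ A - A.
Enumerate nonzero differences d = a - a' with a > a' (then include -d):
Positive differences: {1, 2, 3, 4, 6, 7, 8, 9, 10, 11, 12, 14}
Full difference set: {0} ∪ (positive diffs) ∪ (negative diffs).
|A - A| = 1 + 2·12 = 25 (matches direct enumeration: 25).

|A - A| = 25


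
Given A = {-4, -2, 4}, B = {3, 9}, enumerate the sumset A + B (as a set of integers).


A + B = {a + b : a ∈ A, b ∈ B}.
Enumerate all |A|·|B| = 3·2 = 6 pairs (a, b) and collect distinct sums.
a = -4: -4+3=-1, -4+9=5
a = -2: -2+3=1, -2+9=7
a = 4: 4+3=7, 4+9=13
Collecting distinct sums: A + B = {-1, 1, 5, 7, 13}
|A + B| = 5

A + B = {-1, 1, 5, 7, 13}


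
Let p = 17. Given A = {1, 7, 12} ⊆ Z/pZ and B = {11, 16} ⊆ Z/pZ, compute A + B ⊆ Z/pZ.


Work in Z/17Z: reduce every sum a + b modulo 17.
Enumerate all 6 pairs:
a = 1: 1+11=12, 1+16=0
a = 7: 7+11=1, 7+16=6
a = 12: 12+11=6, 12+16=11
Distinct residues collected: {0, 1, 6, 11, 12}
|A + B| = 5 (out of 17 total residues).

A + B = {0, 1, 6, 11, 12}


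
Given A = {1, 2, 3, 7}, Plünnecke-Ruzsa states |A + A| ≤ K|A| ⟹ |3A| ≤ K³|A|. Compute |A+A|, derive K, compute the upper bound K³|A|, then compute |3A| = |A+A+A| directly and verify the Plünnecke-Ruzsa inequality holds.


|A| = 4.
Step 1: Compute A + A by enumerating all 16 pairs.
A + A = {2, 3, 4, 5, 6, 8, 9, 10, 14}, so |A + A| = 9.
Step 2: Doubling constant K = |A + A|/|A| = 9/4 = 9/4 ≈ 2.2500.
Step 3: Plünnecke-Ruzsa gives |3A| ≤ K³·|A| = (2.2500)³ · 4 ≈ 45.5625.
Step 4: Compute 3A = A + A + A directly by enumerating all triples (a,b,c) ∈ A³; |3A| = 15.
Step 5: Check 15 ≤ 45.5625? Yes ✓.

K = 9/4, Plünnecke-Ruzsa bound K³|A| ≈ 45.5625, |3A| = 15, inequality holds.


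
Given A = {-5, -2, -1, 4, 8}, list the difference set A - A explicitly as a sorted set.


A - A = {a - a' : a, a' ∈ A}.
Compute a - a' for each ordered pair (a, a'):
a = -5: -5--5=0, -5--2=-3, -5--1=-4, -5-4=-9, -5-8=-13
a = -2: -2--5=3, -2--2=0, -2--1=-1, -2-4=-6, -2-8=-10
a = -1: -1--5=4, -1--2=1, -1--1=0, -1-4=-5, -1-8=-9
a = 4: 4--5=9, 4--2=6, 4--1=5, 4-4=0, 4-8=-4
a = 8: 8--5=13, 8--2=10, 8--1=9, 8-4=4, 8-8=0
Collecting distinct values (and noting 0 appears from a-a):
A - A = {-13, -10, -9, -6, -5, -4, -3, -1, 0, 1, 3, 4, 5, 6, 9, 10, 13}
|A - A| = 17

A - A = {-13, -10, -9, -6, -5, -4, -3, -1, 0, 1, 3, 4, 5, 6, 9, 10, 13}


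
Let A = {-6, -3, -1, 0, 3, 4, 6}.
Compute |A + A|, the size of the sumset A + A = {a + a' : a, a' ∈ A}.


A + A = {a + a' : a, a' ∈ A}; |A| = 7.
General bounds: 2|A| - 1 ≤ |A + A| ≤ |A|(|A|+1)/2, i.e. 13 ≤ |A + A| ≤ 28.
Lower bound 2|A|-1 is attained iff A is an arithmetic progression.
Enumerate sums a + a' for a ≤ a' (symmetric, so this suffices):
a = -6: -6+-6=-12, -6+-3=-9, -6+-1=-7, -6+0=-6, -6+3=-3, -6+4=-2, -6+6=0
a = -3: -3+-3=-6, -3+-1=-4, -3+0=-3, -3+3=0, -3+4=1, -3+6=3
a = -1: -1+-1=-2, -1+0=-1, -1+3=2, -1+4=3, -1+6=5
a = 0: 0+0=0, 0+3=3, 0+4=4, 0+6=6
a = 3: 3+3=6, 3+4=7, 3+6=9
a = 4: 4+4=8, 4+6=10
a = 6: 6+6=12
Distinct sums: {-12, -9, -7, -6, -4, -3, -2, -1, 0, 1, 2, 3, 4, 5, 6, 7, 8, 9, 10, 12}
|A + A| = 20

|A + A| = 20


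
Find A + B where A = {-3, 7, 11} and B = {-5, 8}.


A + B = {a + b : a ∈ A, b ∈ B}.
Enumerate all |A|·|B| = 3·2 = 6 pairs (a, b) and collect distinct sums.
a = -3: -3+-5=-8, -3+8=5
a = 7: 7+-5=2, 7+8=15
a = 11: 11+-5=6, 11+8=19
Collecting distinct sums: A + B = {-8, 2, 5, 6, 15, 19}
|A + B| = 6

A + B = {-8, 2, 5, 6, 15, 19}


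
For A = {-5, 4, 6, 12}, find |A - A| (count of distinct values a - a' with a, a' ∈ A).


A - A = {a - a' : a, a' ∈ A}; |A| = 4.
Bounds: 2|A|-1 ≤ |A - A| ≤ |A|² - |A| + 1, i.e. 7 ≤ |A - A| ≤ 13.
Note: 0 ∈ A - A always (from a - a). The set is symmetric: if d ∈ A - A then -d ∈ A - A.
Enumerate nonzero differences d = a - a' with a > a' (then include -d):
Positive differences: {2, 6, 8, 9, 11, 17}
Full difference set: {0} ∪ (positive diffs) ∪ (negative diffs).
|A - A| = 1 + 2·6 = 13 (matches direct enumeration: 13).

|A - A| = 13


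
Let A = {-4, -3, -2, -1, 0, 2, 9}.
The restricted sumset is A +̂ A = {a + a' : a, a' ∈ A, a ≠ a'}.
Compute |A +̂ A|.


Restricted sumset: A +̂ A = {a + a' : a ∈ A, a' ∈ A, a ≠ a'}.
Equivalently, take A + A and drop any sum 2a that is achievable ONLY as a + a for a ∈ A (i.e. sums representable only with equal summands).
Enumerate pairs (a, a') with a < a' (symmetric, so each unordered pair gives one sum; this covers all a ≠ a'):
  -4 + -3 = -7
  -4 + -2 = -6
  -4 + -1 = -5
  -4 + 0 = -4
  -4 + 2 = -2
  -4 + 9 = 5
  -3 + -2 = -5
  -3 + -1 = -4
  -3 + 0 = -3
  -3 + 2 = -1
  -3 + 9 = 6
  -2 + -1 = -3
  -2 + 0 = -2
  -2 + 2 = 0
  -2 + 9 = 7
  -1 + 0 = -1
  -1 + 2 = 1
  -1 + 9 = 8
  0 + 2 = 2
  0 + 9 = 9
  2 + 9 = 11
Collected distinct sums: {-7, -6, -5, -4, -3, -2, -1, 0, 1, 2, 5, 6, 7, 8, 9, 11}
|A +̂ A| = 16
(Reference bound: |A +̂ A| ≥ 2|A| - 3 for |A| ≥ 2, with |A| = 7 giving ≥ 11.)

|A +̂ A| = 16


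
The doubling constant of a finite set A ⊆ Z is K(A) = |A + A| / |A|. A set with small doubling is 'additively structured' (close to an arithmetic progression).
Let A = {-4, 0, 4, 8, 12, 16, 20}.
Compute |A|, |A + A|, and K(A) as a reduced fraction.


|A| = 7.
Compute A + A by enumerating all 49 pairs.
A + A = {-8, -4, 0, 4, 8, 12, 16, 20, 24, 28, 32, 36, 40}, so |A + A| = 13.
K = |A + A| / |A| = 13/7 (already in lowest terms) ≈ 1.8571.
Reference: AP of size 7 gives K = 13/7 ≈ 1.8571; a fully generic set of size 7 gives K ≈ 4.0000.

|A| = 7, |A + A| = 13, K = 13/7.


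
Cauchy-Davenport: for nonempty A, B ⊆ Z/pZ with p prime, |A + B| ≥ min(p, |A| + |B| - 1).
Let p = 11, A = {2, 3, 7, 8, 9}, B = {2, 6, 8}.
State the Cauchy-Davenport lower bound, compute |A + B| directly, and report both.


Cauchy-Davenport: |A + B| ≥ min(p, |A| + |B| - 1) for A, B nonempty in Z/pZ.
|A| = 5, |B| = 3, p = 11.
CD lower bound = min(11, 5 + 3 - 1) = min(11, 7) = 7.
Compute A + B mod 11 directly:
a = 2: 2+2=4, 2+6=8, 2+8=10
a = 3: 3+2=5, 3+6=9, 3+8=0
a = 7: 7+2=9, 7+6=2, 7+8=4
a = 8: 8+2=10, 8+6=3, 8+8=5
a = 9: 9+2=0, 9+6=4, 9+8=6
A + B = {0, 2, 3, 4, 5, 6, 8, 9, 10}, so |A + B| = 9.
Verify: 9 ≥ 7? Yes ✓.

CD lower bound = 7, actual |A + B| = 9.


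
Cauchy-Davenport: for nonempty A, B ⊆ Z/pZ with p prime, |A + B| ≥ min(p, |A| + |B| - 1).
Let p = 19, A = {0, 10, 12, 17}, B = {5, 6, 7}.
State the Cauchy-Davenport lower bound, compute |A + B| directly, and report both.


Cauchy-Davenport: |A + B| ≥ min(p, |A| + |B| - 1) for A, B nonempty in Z/pZ.
|A| = 4, |B| = 3, p = 19.
CD lower bound = min(19, 4 + 3 - 1) = min(19, 6) = 6.
Compute A + B mod 19 directly:
a = 0: 0+5=5, 0+6=6, 0+7=7
a = 10: 10+5=15, 10+6=16, 10+7=17
a = 12: 12+5=17, 12+6=18, 12+7=0
a = 17: 17+5=3, 17+6=4, 17+7=5
A + B = {0, 3, 4, 5, 6, 7, 15, 16, 17, 18}, so |A + B| = 10.
Verify: 10 ≥ 6? Yes ✓.

CD lower bound = 6, actual |A + B| = 10.


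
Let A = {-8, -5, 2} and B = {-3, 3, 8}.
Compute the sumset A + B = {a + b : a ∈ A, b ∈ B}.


A + B = {a + b : a ∈ A, b ∈ B}.
Enumerate all |A|·|B| = 3·3 = 9 pairs (a, b) and collect distinct sums.
a = -8: -8+-3=-11, -8+3=-5, -8+8=0
a = -5: -5+-3=-8, -5+3=-2, -5+8=3
a = 2: 2+-3=-1, 2+3=5, 2+8=10
Collecting distinct sums: A + B = {-11, -8, -5, -2, -1, 0, 3, 5, 10}
|A + B| = 9

A + B = {-11, -8, -5, -2, -1, 0, 3, 5, 10}


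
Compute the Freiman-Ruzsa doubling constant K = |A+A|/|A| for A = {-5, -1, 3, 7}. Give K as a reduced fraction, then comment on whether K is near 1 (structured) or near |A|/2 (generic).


|A| = 4.
Compute A + A by enumerating all 16 pairs.
A + A = {-10, -6, -2, 2, 6, 10, 14}, so |A + A| = 7.
K = |A + A| / |A| = 7/4 (already in lowest terms) ≈ 1.7500.
Reference: AP of size 4 gives K = 7/4 ≈ 1.7500; a fully generic set of size 4 gives K ≈ 2.5000.

|A| = 4, |A + A| = 7, K = 7/4.


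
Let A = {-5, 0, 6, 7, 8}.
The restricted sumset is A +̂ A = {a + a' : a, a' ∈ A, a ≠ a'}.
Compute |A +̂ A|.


Restricted sumset: A +̂ A = {a + a' : a ∈ A, a' ∈ A, a ≠ a'}.
Equivalently, take A + A and drop any sum 2a that is achievable ONLY as a + a for a ∈ A (i.e. sums representable only with equal summands).
Enumerate pairs (a, a') with a < a' (symmetric, so each unordered pair gives one sum; this covers all a ≠ a'):
  -5 + 0 = -5
  -5 + 6 = 1
  -5 + 7 = 2
  -5 + 8 = 3
  0 + 6 = 6
  0 + 7 = 7
  0 + 8 = 8
  6 + 7 = 13
  6 + 8 = 14
  7 + 8 = 15
Collected distinct sums: {-5, 1, 2, 3, 6, 7, 8, 13, 14, 15}
|A +̂ A| = 10
(Reference bound: |A +̂ A| ≥ 2|A| - 3 for |A| ≥ 2, with |A| = 5 giving ≥ 7.)

|A +̂ A| = 10


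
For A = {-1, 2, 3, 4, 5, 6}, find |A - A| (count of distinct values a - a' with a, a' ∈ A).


A - A = {a - a' : a, a' ∈ A}; |A| = 6.
Bounds: 2|A|-1 ≤ |A - A| ≤ |A|² - |A| + 1, i.e. 11 ≤ |A - A| ≤ 31.
Note: 0 ∈ A - A always (from a - a). The set is symmetric: if d ∈ A - A then -d ∈ A - A.
Enumerate nonzero differences d = a - a' with a > a' (then include -d):
Positive differences: {1, 2, 3, 4, 5, 6, 7}
Full difference set: {0} ∪ (positive diffs) ∪ (negative diffs).
|A - A| = 1 + 2·7 = 15 (matches direct enumeration: 15).

|A - A| = 15


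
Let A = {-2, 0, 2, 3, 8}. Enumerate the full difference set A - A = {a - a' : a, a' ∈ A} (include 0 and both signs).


A - A = {a - a' : a, a' ∈ A}.
Compute a - a' for each ordered pair (a, a'):
a = -2: -2--2=0, -2-0=-2, -2-2=-4, -2-3=-5, -2-8=-10
a = 0: 0--2=2, 0-0=0, 0-2=-2, 0-3=-3, 0-8=-8
a = 2: 2--2=4, 2-0=2, 2-2=0, 2-3=-1, 2-8=-6
a = 3: 3--2=5, 3-0=3, 3-2=1, 3-3=0, 3-8=-5
a = 8: 8--2=10, 8-0=8, 8-2=6, 8-3=5, 8-8=0
Collecting distinct values (and noting 0 appears from a-a):
A - A = {-10, -8, -6, -5, -4, -3, -2, -1, 0, 1, 2, 3, 4, 5, 6, 8, 10}
|A - A| = 17

A - A = {-10, -8, -6, -5, -4, -3, -2, -1, 0, 1, 2, 3, 4, 5, 6, 8, 10}


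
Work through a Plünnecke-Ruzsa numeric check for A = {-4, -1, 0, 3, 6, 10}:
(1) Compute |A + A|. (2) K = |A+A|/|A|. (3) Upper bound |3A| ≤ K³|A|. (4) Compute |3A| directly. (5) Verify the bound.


|A| = 6.
Step 1: Compute A + A by enumerating all 36 pairs.
A + A = {-8, -5, -4, -2, -1, 0, 2, 3, 5, 6, 9, 10, 12, 13, 16, 20}, so |A + A| = 16.
Step 2: Doubling constant K = |A + A|/|A| = 16/6 = 16/6 ≈ 2.6667.
Step 3: Plünnecke-Ruzsa gives |3A| ≤ K³·|A| = (2.6667)³ · 6 ≈ 113.7778.
Step 4: Compute 3A = A + A + A directly by enumerating all triples (a,b,c) ∈ A³; |3A| = 31.
Step 5: Check 31 ≤ 113.7778? Yes ✓.

K = 16/6, Plünnecke-Ruzsa bound K³|A| ≈ 113.7778, |3A| = 31, inequality holds.


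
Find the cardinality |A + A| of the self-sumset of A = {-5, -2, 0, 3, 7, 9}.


A + A = {a + a' : a, a' ∈ A}; |A| = 6.
General bounds: 2|A| - 1 ≤ |A + A| ≤ |A|(|A|+1)/2, i.e. 11 ≤ |A + A| ≤ 21.
Lower bound 2|A|-1 is attained iff A is an arithmetic progression.
Enumerate sums a + a' for a ≤ a' (symmetric, so this suffices):
a = -5: -5+-5=-10, -5+-2=-7, -5+0=-5, -5+3=-2, -5+7=2, -5+9=4
a = -2: -2+-2=-4, -2+0=-2, -2+3=1, -2+7=5, -2+9=7
a = 0: 0+0=0, 0+3=3, 0+7=7, 0+9=9
a = 3: 3+3=6, 3+7=10, 3+9=12
a = 7: 7+7=14, 7+9=16
a = 9: 9+9=18
Distinct sums: {-10, -7, -5, -4, -2, 0, 1, 2, 3, 4, 5, 6, 7, 9, 10, 12, 14, 16, 18}
|A + A| = 19

|A + A| = 19


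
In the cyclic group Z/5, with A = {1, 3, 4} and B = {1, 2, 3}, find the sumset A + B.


Work in Z/5Z: reduce every sum a + b modulo 5.
Enumerate all 9 pairs:
a = 1: 1+1=2, 1+2=3, 1+3=4
a = 3: 3+1=4, 3+2=0, 3+3=1
a = 4: 4+1=0, 4+2=1, 4+3=2
Distinct residues collected: {0, 1, 2, 3, 4}
|A + B| = 5 (out of 5 total residues).

A + B = {0, 1, 2, 3, 4}


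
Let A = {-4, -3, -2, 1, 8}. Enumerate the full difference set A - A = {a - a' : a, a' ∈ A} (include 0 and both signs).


A - A = {a - a' : a, a' ∈ A}.
Compute a - a' for each ordered pair (a, a'):
a = -4: -4--4=0, -4--3=-1, -4--2=-2, -4-1=-5, -4-8=-12
a = -3: -3--4=1, -3--3=0, -3--2=-1, -3-1=-4, -3-8=-11
a = -2: -2--4=2, -2--3=1, -2--2=0, -2-1=-3, -2-8=-10
a = 1: 1--4=5, 1--3=4, 1--2=3, 1-1=0, 1-8=-7
a = 8: 8--4=12, 8--3=11, 8--2=10, 8-1=7, 8-8=0
Collecting distinct values (and noting 0 appears from a-a):
A - A = {-12, -11, -10, -7, -5, -4, -3, -2, -1, 0, 1, 2, 3, 4, 5, 7, 10, 11, 12}
|A - A| = 19

A - A = {-12, -11, -10, -7, -5, -4, -3, -2, -1, 0, 1, 2, 3, 4, 5, 7, 10, 11, 12}


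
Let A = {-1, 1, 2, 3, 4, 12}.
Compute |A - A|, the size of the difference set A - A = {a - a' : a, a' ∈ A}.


A - A = {a - a' : a, a' ∈ A}; |A| = 6.
Bounds: 2|A|-1 ≤ |A - A| ≤ |A|² - |A| + 1, i.e. 11 ≤ |A - A| ≤ 31.
Note: 0 ∈ A - A always (from a - a). The set is symmetric: if d ∈ A - A then -d ∈ A - A.
Enumerate nonzero differences d = a - a' with a > a' (then include -d):
Positive differences: {1, 2, 3, 4, 5, 8, 9, 10, 11, 13}
Full difference set: {0} ∪ (positive diffs) ∪ (negative diffs).
|A - A| = 1 + 2·10 = 21 (matches direct enumeration: 21).

|A - A| = 21


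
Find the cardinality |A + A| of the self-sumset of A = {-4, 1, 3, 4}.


A + A = {a + a' : a, a' ∈ A}; |A| = 4.
General bounds: 2|A| - 1 ≤ |A + A| ≤ |A|(|A|+1)/2, i.e. 7 ≤ |A + A| ≤ 10.
Lower bound 2|A|-1 is attained iff A is an arithmetic progression.
Enumerate sums a + a' for a ≤ a' (symmetric, so this suffices):
a = -4: -4+-4=-8, -4+1=-3, -4+3=-1, -4+4=0
a = 1: 1+1=2, 1+3=4, 1+4=5
a = 3: 3+3=6, 3+4=7
a = 4: 4+4=8
Distinct sums: {-8, -3, -1, 0, 2, 4, 5, 6, 7, 8}
|A + A| = 10

|A + A| = 10


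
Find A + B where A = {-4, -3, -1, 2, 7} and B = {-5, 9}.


A + B = {a + b : a ∈ A, b ∈ B}.
Enumerate all |A|·|B| = 5·2 = 10 pairs (a, b) and collect distinct sums.
a = -4: -4+-5=-9, -4+9=5
a = -3: -3+-5=-8, -3+9=6
a = -1: -1+-5=-6, -1+9=8
a = 2: 2+-5=-3, 2+9=11
a = 7: 7+-5=2, 7+9=16
Collecting distinct sums: A + B = {-9, -8, -6, -3, 2, 5, 6, 8, 11, 16}
|A + B| = 10

A + B = {-9, -8, -6, -3, 2, 5, 6, 8, 11, 16}


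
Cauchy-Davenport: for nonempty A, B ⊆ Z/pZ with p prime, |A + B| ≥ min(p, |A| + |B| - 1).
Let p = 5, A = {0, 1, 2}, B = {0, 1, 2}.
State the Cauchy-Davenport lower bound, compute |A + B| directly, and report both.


Cauchy-Davenport: |A + B| ≥ min(p, |A| + |B| - 1) for A, B nonempty in Z/pZ.
|A| = 3, |B| = 3, p = 5.
CD lower bound = min(5, 3 + 3 - 1) = min(5, 5) = 5.
Compute A + B mod 5 directly:
a = 0: 0+0=0, 0+1=1, 0+2=2
a = 1: 1+0=1, 1+1=2, 1+2=3
a = 2: 2+0=2, 2+1=3, 2+2=4
A + B = {0, 1, 2, 3, 4}, so |A + B| = 5.
Verify: 5 ≥ 5? Yes ✓.

CD lower bound = 5, actual |A + B| = 5.


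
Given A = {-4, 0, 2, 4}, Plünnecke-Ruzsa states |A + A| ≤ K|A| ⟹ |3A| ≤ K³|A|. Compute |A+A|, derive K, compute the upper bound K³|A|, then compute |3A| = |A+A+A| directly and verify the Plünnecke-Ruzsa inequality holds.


|A| = 4.
Step 1: Compute A + A by enumerating all 16 pairs.
A + A = {-8, -4, -2, 0, 2, 4, 6, 8}, so |A + A| = 8.
Step 2: Doubling constant K = |A + A|/|A| = 8/4 = 8/4 ≈ 2.0000.
Step 3: Plünnecke-Ruzsa gives |3A| ≤ K³·|A| = (2.0000)³ · 4 ≈ 32.0000.
Step 4: Compute 3A = A + A + A directly by enumerating all triples (a,b,c) ∈ A³; |3A| = 12.
Step 5: Check 12 ≤ 32.0000? Yes ✓.

K = 8/4, Plünnecke-Ruzsa bound K³|A| ≈ 32.0000, |3A| = 12, inequality holds.


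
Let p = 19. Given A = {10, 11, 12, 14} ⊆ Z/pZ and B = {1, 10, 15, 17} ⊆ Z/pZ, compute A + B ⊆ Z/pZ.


Work in Z/19Z: reduce every sum a + b modulo 19.
Enumerate all 16 pairs:
a = 10: 10+1=11, 10+10=1, 10+15=6, 10+17=8
a = 11: 11+1=12, 11+10=2, 11+15=7, 11+17=9
a = 12: 12+1=13, 12+10=3, 12+15=8, 12+17=10
a = 14: 14+1=15, 14+10=5, 14+15=10, 14+17=12
Distinct residues collected: {1, 2, 3, 5, 6, 7, 8, 9, 10, 11, 12, 13, 15}
|A + B| = 13 (out of 19 total residues).

A + B = {1, 2, 3, 5, 6, 7, 8, 9, 10, 11, 12, 13, 15}


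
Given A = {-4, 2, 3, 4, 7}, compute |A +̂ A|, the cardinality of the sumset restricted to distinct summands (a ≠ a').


Restricted sumset: A +̂ A = {a + a' : a ∈ A, a' ∈ A, a ≠ a'}.
Equivalently, take A + A and drop any sum 2a that is achievable ONLY as a + a for a ∈ A (i.e. sums representable only with equal summands).
Enumerate pairs (a, a') with a < a' (symmetric, so each unordered pair gives one sum; this covers all a ≠ a'):
  -4 + 2 = -2
  -4 + 3 = -1
  -4 + 4 = 0
  -4 + 7 = 3
  2 + 3 = 5
  2 + 4 = 6
  2 + 7 = 9
  3 + 4 = 7
  3 + 7 = 10
  4 + 7 = 11
Collected distinct sums: {-2, -1, 0, 3, 5, 6, 7, 9, 10, 11}
|A +̂ A| = 10
(Reference bound: |A +̂ A| ≥ 2|A| - 3 for |A| ≥ 2, with |A| = 5 giving ≥ 7.)

|A +̂ A| = 10


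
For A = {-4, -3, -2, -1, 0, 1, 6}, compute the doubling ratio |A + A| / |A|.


|A| = 7.
Compute A + A by enumerating all 49 pairs.
A + A = {-8, -7, -6, -5, -4, -3, -2, -1, 0, 1, 2, 3, 4, 5, 6, 7, 12}, so |A + A| = 17.
K = |A + A| / |A| = 17/7 (already in lowest terms) ≈ 2.4286.
Reference: AP of size 7 gives K = 13/7 ≈ 1.8571; a fully generic set of size 7 gives K ≈ 4.0000.

|A| = 7, |A + A| = 17, K = 17/7.


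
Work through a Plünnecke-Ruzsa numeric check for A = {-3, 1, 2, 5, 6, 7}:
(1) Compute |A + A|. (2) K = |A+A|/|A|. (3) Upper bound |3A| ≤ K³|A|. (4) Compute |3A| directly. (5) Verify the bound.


|A| = 6.
Step 1: Compute A + A by enumerating all 36 pairs.
A + A = {-6, -2, -1, 2, 3, 4, 6, 7, 8, 9, 10, 11, 12, 13, 14}, so |A + A| = 15.
Step 2: Doubling constant K = |A + A|/|A| = 15/6 = 15/6 ≈ 2.5000.
Step 3: Plünnecke-Ruzsa gives |3A| ≤ K³·|A| = (2.5000)³ · 6 ≈ 93.7500.
Step 4: Compute 3A = A + A + A directly by enumerating all triples (a,b,c) ∈ A³; |3A| = 25.
Step 5: Check 25 ≤ 93.7500? Yes ✓.

K = 15/6, Plünnecke-Ruzsa bound K³|A| ≈ 93.7500, |3A| = 25, inequality holds.


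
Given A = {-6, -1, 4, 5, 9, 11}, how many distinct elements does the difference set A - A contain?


A - A = {a - a' : a, a' ∈ A}; |A| = 6.
Bounds: 2|A|-1 ≤ |A - A| ≤ |A|² - |A| + 1, i.e. 11 ≤ |A - A| ≤ 31.
Note: 0 ∈ A - A always (from a - a). The set is symmetric: if d ∈ A - A then -d ∈ A - A.
Enumerate nonzero differences d = a - a' with a > a' (then include -d):
Positive differences: {1, 2, 4, 5, 6, 7, 10, 11, 12, 15, 17}
Full difference set: {0} ∪ (positive diffs) ∪ (negative diffs).
|A - A| = 1 + 2·11 = 23 (matches direct enumeration: 23).

|A - A| = 23


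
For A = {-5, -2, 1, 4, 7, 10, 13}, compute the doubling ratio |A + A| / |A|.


|A| = 7.
Compute A + A by enumerating all 49 pairs.
A + A = {-10, -7, -4, -1, 2, 5, 8, 11, 14, 17, 20, 23, 26}, so |A + A| = 13.
K = |A + A| / |A| = 13/7 (already in lowest terms) ≈ 1.8571.
Reference: AP of size 7 gives K = 13/7 ≈ 1.8571; a fully generic set of size 7 gives K ≈ 4.0000.

|A| = 7, |A + A| = 13, K = 13/7.


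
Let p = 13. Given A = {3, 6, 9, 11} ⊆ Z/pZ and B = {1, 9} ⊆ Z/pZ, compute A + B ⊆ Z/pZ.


Work in Z/13Z: reduce every sum a + b modulo 13.
Enumerate all 8 pairs:
a = 3: 3+1=4, 3+9=12
a = 6: 6+1=7, 6+9=2
a = 9: 9+1=10, 9+9=5
a = 11: 11+1=12, 11+9=7
Distinct residues collected: {2, 4, 5, 7, 10, 12}
|A + B| = 6 (out of 13 total residues).

A + B = {2, 4, 5, 7, 10, 12}


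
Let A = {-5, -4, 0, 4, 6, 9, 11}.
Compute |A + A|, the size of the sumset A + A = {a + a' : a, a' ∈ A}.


A + A = {a + a' : a, a' ∈ A}; |A| = 7.
General bounds: 2|A| - 1 ≤ |A + A| ≤ |A|(|A|+1)/2, i.e. 13 ≤ |A + A| ≤ 28.
Lower bound 2|A|-1 is attained iff A is an arithmetic progression.
Enumerate sums a + a' for a ≤ a' (symmetric, so this suffices):
a = -5: -5+-5=-10, -5+-4=-9, -5+0=-5, -5+4=-1, -5+6=1, -5+9=4, -5+11=6
a = -4: -4+-4=-8, -4+0=-4, -4+4=0, -4+6=2, -4+9=5, -4+11=7
a = 0: 0+0=0, 0+4=4, 0+6=6, 0+9=9, 0+11=11
a = 4: 4+4=8, 4+6=10, 4+9=13, 4+11=15
a = 6: 6+6=12, 6+9=15, 6+11=17
a = 9: 9+9=18, 9+11=20
a = 11: 11+11=22
Distinct sums: {-10, -9, -8, -5, -4, -1, 0, 1, 2, 4, 5, 6, 7, 8, 9, 10, 11, 12, 13, 15, 17, 18, 20, 22}
|A + A| = 24

|A + A| = 24


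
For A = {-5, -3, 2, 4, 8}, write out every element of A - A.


A - A = {a - a' : a, a' ∈ A}.
Compute a - a' for each ordered pair (a, a'):
a = -5: -5--5=0, -5--3=-2, -5-2=-7, -5-4=-9, -5-8=-13
a = -3: -3--5=2, -3--3=0, -3-2=-5, -3-4=-7, -3-8=-11
a = 2: 2--5=7, 2--3=5, 2-2=0, 2-4=-2, 2-8=-6
a = 4: 4--5=9, 4--3=7, 4-2=2, 4-4=0, 4-8=-4
a = 8: 8--5=13, 8--3=11, 8-2=6, 8-4=4, 8-8=0
Collecting distinct values (and noting 0 appears from a-a):
A - A = {-13, -11, -9, -7, -6, -5, -4, -2, 0, 2, 4, 5, 6, 7, 9, 11, 13}
|A - A| = 17

A - A = {-13, -11, -9, -7, -6, -5, -4, -2, 0, 2, 4, 5, 6, 7, 9, 11, 13}


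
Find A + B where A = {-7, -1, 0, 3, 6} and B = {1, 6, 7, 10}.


A + B = {a + b : a ∈ A, b ∈ B}.
Enumerate all |A|·|B| = 5·4 = 20 pairs (a, b) and collect distinct sums.
a = -7: -7+1=-6, -7+6=-1, -7+7=0, -7+10=3
a = -1: -1+1=0, -1+6=5, -1+7=6, -1+10=9
a = 0: 0+1=1, 0+6=6, 0+7=7, 0+10=10
a = 3: 3+1=4, 3+6=9, 3+7=10, 3+10=13
a = 6: 6+1=7, 6+6=12, 6+7=13, 6+10=16
Collecting distinct sums: A + B = {-6, -1, 0, 1, 3, 4, 5, 6, 7, 9, 10, 12, 13, 16}
|A + B| = 14

A + B = {-6, -1, 0, 1, 3, 4, 5, 6, 7, 9, 10, 12, 13, 16}


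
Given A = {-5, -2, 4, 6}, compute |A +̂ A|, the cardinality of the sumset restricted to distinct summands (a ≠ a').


Restricted sumset: A +̂ A = {a + a' : a ∈ A, a' ∈ A, a ≠ a'}.
Equivalently, take A + A and drop any sum 2a that is achievable ONLY as a + a for a ∈ A (i.e. sums representable only with equal summands).
Enumerate pairs (a, a') with a < a' (symmetric, so each unordered pair gives one sum; this covers all a ≠ a'):
  -5 + -2 = -7
  -5 + 4 = -1
  -5 + 6 = 1
  -2 + 4 = 2
  -2 + 6 = 4
  4 + 6 = 10
Collected distinct sums: {-7, -1, 1, 2, 4, 10}
|A +̂ A| = 6
(Reference bound: |A +̂ A| ≥ 2|A| - 3 for |A| ≥ 2, with |A| = 4 giving ≥ 5.)

|A +̂ A| = 6


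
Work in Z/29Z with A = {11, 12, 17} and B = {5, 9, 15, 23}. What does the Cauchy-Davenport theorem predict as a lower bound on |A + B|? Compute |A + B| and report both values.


Cauchy-Davenport: |A + B| ≥ min(p, |A| + |B| - 1) for A, B nonempty in Z/pZ.
|A| = 3, |B| = 4, p = 29.
CD lower bound = min(29, 3 + 4 - 1) = min(29, 6) = 6.
Compute A + B mod 29 directly:
a = 11: 11+5=16, 11+9=20, 11+15=26, 11+23=5
a = 12: 12+5=17, 12+9=21, 12+15=27, 12+23=6
a = 17: 17+5=22, 17+9=26, 17+15=3, 17+23=11
A + B = {3, 5, 6, 11, 16, 17, 20, 21, 22, 26, 27}, so |A + B| = 11.
Verify: 11 ≥ 6? Yes ✓.

CD lower bound = 6, actual |A + B| = 11.


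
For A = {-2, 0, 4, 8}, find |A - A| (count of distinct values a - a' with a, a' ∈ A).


A - A = {a - a' : a, a' ∈ A}; |A| = 4.
Bounds: 2|A|-1 ≤ |A - A| ≤ |A|² - |A| + 1, i.e. 7 ≤ |A - A| ≤ 13.
Note: 0 ∈ A - A always (from a - a). The set is symmetric: if d ∈ A - A then -d ∈ A - A.
Enumerate nonzero differences d = a - a' with a > a' (then include -d):
Positive differences: {2, 4, 6, 8, 10}
Full difference set: {0} ∪ (positive diffs) ∪ (negative diffs).
|A - A| = 1 + 2·5 = 11 (matches direct enumeration: 11).

|A - A| = 11


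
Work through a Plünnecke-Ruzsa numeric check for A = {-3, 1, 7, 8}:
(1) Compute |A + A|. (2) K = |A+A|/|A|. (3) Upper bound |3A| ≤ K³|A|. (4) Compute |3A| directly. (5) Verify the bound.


|A| = 4.
Step 1: Compute A + A by enumerating all 16 pairs.
A + A = {-6, -2, 2, 4, 5, 8, 9, 14, 15, 16}, so |A + A| = 10.
Step 2: Doubling constant K = |A + A|/|A| = 10/4 = 10/4 ≈ 2.5000.
Step 3: Plünnecke-Ruzsa gives |3A| ≤ K³·|A| = (2.5000)³ · 4 ≈ 62.5000.
Step 4: Compute 3A = A + A + A directly by enumerating all triples (a,b,c) ∈ A³; |3A| = 20.
Step 5: Check 20 ≤ 62.5000? Yes ✓.

K = 10/4, Plünnecke-Ruzsa bound K³|A| ≈ 62.5000, |3A| = 20, inequality holds.


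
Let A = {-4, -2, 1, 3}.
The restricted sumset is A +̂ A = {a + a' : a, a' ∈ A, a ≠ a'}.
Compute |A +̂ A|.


Restricted sumset: A +̂ A = {a + a' : a ∈ A, a' ∈ A, a ≠ a'}.
Equivalently, take A + A and drop any sum 2a that is achievable ONLY as a + a for a ∈ A (i.e. sums representable only with equal summands).
Enumerate pairs (a, a') with a < a' (symmetric, so each unordered pair gives one sum; this covers all a ≠ a'):
  -4 + -2 = -6
  -4 + 1 = -3
  -4 + 3 = -1
  -2 + 1 = -1
  -2 + 3 = 1
  1 + 3 = 4
Collected distinct sums: {-6, -3, -1, 1, 4}
|A +̂ A| = 5
(Reference bound: |A +̂ A| ≥ 2|A| - 3 for |A| ≥ 2, with |A| = 4 giving ≥ 5.)

|A +̂ A| = 5
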